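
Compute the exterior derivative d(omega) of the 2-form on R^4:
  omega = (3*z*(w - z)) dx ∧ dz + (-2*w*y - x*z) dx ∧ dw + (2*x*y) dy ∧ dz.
d(omega) = (x + 3*z) dx ∧ dz ∧ dw + (2*w) dx ∧ dy ∧ dw + (2*y) dx ∧ dy ∧ dz

For a 2-form omega = sum_{i<j} g_{ij} dx_i ∧ dx_j, the exterior derivative is
  d(omega) = sum_{i<j} d(g_{ij}) ∧ dx_i ∧ dx_j = sum_{i<j, k} (∂g_{ij}/∂x_k) dx_k ∧ dx_i ∧ dx_j.
Expand each term, using dx_k ∧ dx_i ∧ dx_j = sgn(permutation) dx_{(a)} ∧ dx_{(b)} ∧ dx_{(c)} with (a < b < c) sorted:
  d(3*z*(w - z)) includes (∂/∂w)(3*z*(w - z)) dw = (3*z) dw, which multiplied by dx ∧ dz gives (3*z) dx ∧ dz ∧ dw
  d(-2*w*y - x*z) includes (∂/∂y)(-2*w*y - x*z) dy = (-2*w) dy, which multiplied by dx ∧ dw gives (2*w) dx ∧ dy ∧ dw
  d(-2*w*y - x*z) includes (∂/∂z)(-2*w*y - x*z) dz = (-x) dz, which multiplied by dx ∧ dw gives (x) dx ∧ dz ∧ dw
  d(2*x*y) includes (∂/∂x)(2*x*y) dx = (2*y) dx, which multiplied by dy ∧ dz gives (2*y) dx ∧ dy ∧ dz
Collecting like 3-forms: d(omega) = (x + 3*z) dx ∧ dz ∧ dw + (2*w) dx ∧ dy ∧ dw + (2*y) dx ∧ dy ∧ dz.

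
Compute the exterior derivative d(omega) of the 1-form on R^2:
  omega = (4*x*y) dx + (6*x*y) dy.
d(omega) = (-4*x + 6*y) dx ∧ dy

For a 1-form omega = sum_i f_i dx_i, the exterior derivative is
  d(omega) = sum_{i < j} (∂f_j/∂x_i - ∂f_i/∂x_j) dx_i ∧ dx_j.
  coefficient of dx ∧ dy: ∂f_2/∂x - ∂f_1/∂y = ∂(6*x*y)/∂x - ∂(4*x*y)/∂y = -4*x + 6*y
Assembling: d(omega) = (-4*x + 6*y) dx ∧ dy.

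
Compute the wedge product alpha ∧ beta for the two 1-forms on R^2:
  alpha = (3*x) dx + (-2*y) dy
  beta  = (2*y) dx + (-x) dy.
alpha ∧ beta = (-3*x^2 + 4*y^2) dx ∧ dy

Distribute the wedge, using dx_i ∧ dx_j = -dx_j ∧ dx_i and dx_i ∧ dx_i = 0. For each pair (i, j) with i < j, the coefficient of dx_i ∧ dx_j in alpha ∧ beta is (alpha_i * beta_j - alpha_j * beta_i). Collecting: alpha ∧ beta = (-3*x^2 + 4*y^2) dx ∧ dy.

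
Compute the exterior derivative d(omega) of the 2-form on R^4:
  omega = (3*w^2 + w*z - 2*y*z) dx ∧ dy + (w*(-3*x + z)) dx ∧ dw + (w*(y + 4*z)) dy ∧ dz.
d(omega) = (w - 2*y) dx ∧ dy ∧ dz + (6*w + z) dx ∧ dy ∧ dw + (-w) dx ∧ dz ∧ dw + (y + 4*z) dy ∧ dz ∧ dw

For a 2-form omega = sum_{i<j} g_{ij} dx_i ∧ dx_j, the exterior derivative is
  d(omega) = sum_{i<j} d(g_{ij}) ∧ dx_i ∧ dx_j = sum_{i<j, k} (∂g_{ij}/∂x_k) dx_k ∧ dx_i ∧ dx_j.
Expand each term, using dx_k ∧ dx_i ∧ dx_j = sgn(permutation) dx_{(a)} ∧ dx_{(b)} ∧ dx_{(c)} with (a < b < c) sorted:
  d(3*w^2 + w*z - 2*y*z) includes (∂/∂z)(3*w^2 + w*z - 2*y*z) dz = (w - 2*y) dz, which multiplied by dx ∧ dy gives (w - 2*y) dx ∧ dy ∧ dz
  d(3*w^2 + w*z - 2*y*z) includes (∂/∂w)(3*w^2 + w*z - 2*y*z) dw = (6*w + z) dw, which multiplied by dx ∧ dy gives (6*w + z) dx ∧ dy ∧ dw
  d(w*(-3*x + z)) includes (∂/∂z)(w*(-3*x + z)) dz = (w) dz, which multiplied by dx ∧ dw gives (-w) dx ∧ dz ∧ dw
  d(w*(y + 4*z)) includes (∂/∂w)(w*(y + 4*z)) dw = (y + 4*z) dw, which multiplied by dy ∧ dz gives (y + 4*z) dy ∧ dz ∧ dw
Collecting like 3-forms: d(omega) = (w - 2*y) dx ∧ dy ∧ dz + (6*w + z) dx ∧ dy ∧ dw + (-w) dx ∧ dz ∧ dw + (y + 4*z) dy ∧ dz ∧ dw.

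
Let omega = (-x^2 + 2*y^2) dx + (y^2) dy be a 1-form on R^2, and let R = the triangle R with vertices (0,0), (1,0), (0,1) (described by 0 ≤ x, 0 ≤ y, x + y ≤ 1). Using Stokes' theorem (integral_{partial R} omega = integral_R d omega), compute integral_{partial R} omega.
integral_(partial R) omega = -2/3

Stokes: integral_partial_R omega = integral_R d omega with d omega = (∂Q/∂x - ∂P/∂y) dx ∧ dy.
  ∂Q/∂x = 0
  ∂P/∂y = 4*y
  integrand = ∂Q/∂x - ∂P/∂y = -4*y.
Integrating over R: integral_0^1 integral_0^{1-x} (-4*y) dy dx = -2/3.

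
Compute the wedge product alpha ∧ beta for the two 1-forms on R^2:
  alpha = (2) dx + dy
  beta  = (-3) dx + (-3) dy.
alpha ∧ beta = (-3) dx ∧ dy

Distribute the wedge, using dx_i ∧ dx_j = -dx_j ∧ dx_i and dx_i ∧ dx_i = 0. For each pair (i, j) with i < j, the coefficient of dx_i ∧ dx_j in alpha ∧ beta is (alpha_i * beta_j - alpha_j * beta_i). Collecting: alpha ∧ beta = (-3) dx ∧ dy.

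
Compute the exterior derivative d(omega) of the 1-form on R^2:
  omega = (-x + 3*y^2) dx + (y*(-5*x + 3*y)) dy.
d(omega) = (-11*y) dx ∧ dy

For a 1-form omega = sum_i f_i dx_i, the exterior derivative is
  d(omega) = sum_{i < j} (∂f_j/∂x_i - ∂f_i/∂x_j) dx_i ∧ dx_j.
  coefficient of dx ∧ dy: ∂f_2/∂x - ∂f_1/∂y = ∂(y*(-5*x + 3*y))/∂x - ∂(-x + 3*y^2)/∂y = -11*y
Assembling: d(omega) = (-11*y) dx ∧ dy.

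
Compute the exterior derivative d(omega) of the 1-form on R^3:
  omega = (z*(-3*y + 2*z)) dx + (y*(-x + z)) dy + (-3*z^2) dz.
d(omega) = (-y + 3*z) dx ∧ dy + (3*y - 4*z) dx ∧ dz + (-y) dy ∧ dz

For a 1-form omega = sum_i f_i dx_i, the exterior derivative is
  d(omega) = sum_{i < j} (∂f_j/∂x_i - ∂f_i/∂x_j) dx_i ∧ dx_j.
  coefficient of dx ∧ dy: ∂f_2/∂x - ∂f_1/∂y = ∂(y*(-x + z))/∂x - ∂(z*(-3*y + 2*z))/∂y = -y + 3*z
  coefficient of dx ∧ dz: ∂f_3/∂x - ∂f_1/∂z = ∂(-3*z^2)/∂x - ∂(z*(-3*y + 2*z))/∂z = 3*y - 4*z
  coefficient of dy ∧ dz: ∂f_3/∂y - ∂f_2/∂z = ∂(-3*z^2)/∂y - ∂(y*(-x + z))/∂z = -y
Assembling: d(omega) = (-y + 3*z) dx ∧ dy + (3*y - 4*z) dx ∧ dz + (-y) dy ∧ dz.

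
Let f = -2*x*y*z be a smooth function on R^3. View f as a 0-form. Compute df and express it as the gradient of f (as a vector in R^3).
df = (-2*y*z) dx + (-2*x*z) dy + (-2*x*y) dz; grad f = (-2*y*z, -2*x*z, -2*x*y)

For a 0-form f, d f = (∂f/∂x) dx + (∂f/∂y) dy + (∂f/∂z) dz. The components of the vector representation are exactly the entries of grad f in Cartesian coordinates:
  ∂f/∂x = -2*y*z
  ∂f/∂y = -2*x*z
  ∂f/∂z = -2*x*y.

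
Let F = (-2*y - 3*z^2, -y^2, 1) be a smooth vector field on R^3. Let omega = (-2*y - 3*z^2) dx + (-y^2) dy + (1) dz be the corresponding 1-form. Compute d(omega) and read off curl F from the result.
d(omega) = (0) dy ∧ dz + (-6*z) dz ∧ dx + (2) dx ∧ dy; curl F = (0, -6*z, 2)

d omega = sum_{i<j} (∂f_j/∂x_i - ∂f_i/∂x_j) dx_i ∧ dx_j. Under the identification (dy ∧ dz, dz ∧ dx, dx ∧ dy) ↔ (e_x, e_y, e_z), the coefficients are exactly the components of curl F. Compute:
  ∂R/∂y - ∂Q/∂z = (0) - (0) = 0
  ∂P/∂z - ∂R/∂x = (-6*z) - (0) = -6*z
  ∂Q/∂x - ∂P/∂y = (0) - (-2) = 2.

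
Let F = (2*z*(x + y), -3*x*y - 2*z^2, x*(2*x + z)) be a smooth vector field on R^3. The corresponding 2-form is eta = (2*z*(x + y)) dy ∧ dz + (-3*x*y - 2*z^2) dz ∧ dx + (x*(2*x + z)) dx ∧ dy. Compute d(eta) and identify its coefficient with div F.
d(eta) = (-2*x + 2*z) dx ∧ dy ∧ dz; div F = -2*x + 2*z

For a 2-form in R^3 of the form above, applying d gives a 3-form with coefficient ∂P/∂x + ∂Q/∂y + ∂R/∂z:
  ∂P/∂x = 2*z
  ∂Q/∂y = -3*x
  ∂R/∂z = x
Sum = -2*x + 2*z, which is exactly div F.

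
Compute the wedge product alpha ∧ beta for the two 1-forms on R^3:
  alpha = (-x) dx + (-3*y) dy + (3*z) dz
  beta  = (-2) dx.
alpha ∧ beta = (-6*y) dx ∧ dy + (6*z) dx ∧ dz

Distribute the wedge, using dx_i ∧ dx_j = -dx_j ∧ dx_i and dx_i ∧ dx_i = 0. For each pair (i, j) with i < j, the coefficient of dx_i ∧ dx_j in alpha ∧ beta is (alpha_i * beta_j - alpha_j * beta_i). Collecting: alpha ∧ beta = (-6*y) dx ∧ dy + (6*z) dx ∧ dz.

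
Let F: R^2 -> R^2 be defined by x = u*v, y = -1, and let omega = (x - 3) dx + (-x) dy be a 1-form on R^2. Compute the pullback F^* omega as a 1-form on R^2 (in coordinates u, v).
F^* omega = (v*(u*v - 3)) du + (u*(u*v - 3)) dv

Using F^*(f dg) = (f ∘ F) d(g ∘ F), substitute each coordinate x_i by F_i(u, v) in f_i, and replace dx_i by d F_i = (∂F_i/∂u) du + (∂F_i/∂v) dv.
  For the x component: f_1(F) = u*v - 3; d F_1 = (v) du + (u) dv
  For the y component: f_2(F) = -u*v; d F_2 = (0) du + (0) dv
Combining and collecting du, dv coefficients:
  coeff of du: v*(u*v - 3)
  coeff of dv: u*(u*v - 3)
F^* omega = (v*(u*v - 3)) du + (u*(u*v - 3)) dv.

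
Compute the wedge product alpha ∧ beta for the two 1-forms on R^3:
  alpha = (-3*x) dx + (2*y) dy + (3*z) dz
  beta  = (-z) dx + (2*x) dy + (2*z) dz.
alpha ∧ beta = (-6*x^2 + 2*y*z) dx ∧ dy + (3*z*(-2*x + z)) dx ∧ dz + (2*z*(-3*x + 2*y)) dy ∧ dz

Distribute the wedge, using dx_i ∧ dx_j = -dx_j ∧ dx_i and dx_i ∧ dx_i = 0. For each pair (i, j) with i < j, the coefficient of dx_i ∧ dx_j in alpha ∧ beta is (alpha_i * beta_j - alpha_j * beta_i). Collecting: alpha ∧ beta = (-6*x^2 + 2*y*z) dx ∧ dy + (3*z*(-2*x + z)) dx ∧ dz + (2*z*(-3*x + 2*y)) dy ∧ dz.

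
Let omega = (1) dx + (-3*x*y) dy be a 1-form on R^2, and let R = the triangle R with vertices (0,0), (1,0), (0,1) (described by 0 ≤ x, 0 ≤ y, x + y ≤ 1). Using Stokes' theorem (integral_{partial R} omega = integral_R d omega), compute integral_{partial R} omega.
integral_(partial R) omega = -1/2

Stokes: integral_partial_R omega = integral_R d omega with d omega = (∂Q/∂x - ∂P/∂y) dx ∧ dy.
  ∂Q/∂x = -3*y
  ∂P/∂y = 0
  integrand = ∂Q/∂x - ∂P/∂y = -3*y.
Integrating over R: integral_0^1 integral_0^{1-x} (-3*y) dy dx = -1/2.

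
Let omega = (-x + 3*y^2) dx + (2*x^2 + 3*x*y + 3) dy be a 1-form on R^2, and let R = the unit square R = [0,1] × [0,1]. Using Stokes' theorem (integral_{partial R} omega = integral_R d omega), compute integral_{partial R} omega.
integral_(partial R) omega = 1/2

Stokes: integral_partial_R omega = integral_R d omega with d omega = (∂Q/∂x - ∂P/∂y) dx ∧ dy.
  ∂Q/∂x = 4*x + 3*y
  ∂P/∂y = 6*y
  integrand = ∂Q/∂x - ∂P/∂y = 4*x - 3*y.
Integrating over R: integral_0^1 integral_0^1 (4*x - 3*y) dx dy = 1/2.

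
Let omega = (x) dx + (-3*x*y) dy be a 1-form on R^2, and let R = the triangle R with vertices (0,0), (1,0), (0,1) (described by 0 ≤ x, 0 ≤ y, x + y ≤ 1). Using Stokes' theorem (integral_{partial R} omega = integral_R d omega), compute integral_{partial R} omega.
integral_(partial R) omega = -1/2

Stokes: integral_partial_R omega = integral_R d omega with d omega = (∂Q/∂x - ∂P/∂y) dx ∧ dy.
  ∂Q/∂x = -3*y
  ∂P/∂y = 0
  integrand = ∂Q/∂x - ∂P/∂y = -3*y.
Integrating over R: integral_0^1 integral_0^{1-x} (-3*y) dy dx = -1/2.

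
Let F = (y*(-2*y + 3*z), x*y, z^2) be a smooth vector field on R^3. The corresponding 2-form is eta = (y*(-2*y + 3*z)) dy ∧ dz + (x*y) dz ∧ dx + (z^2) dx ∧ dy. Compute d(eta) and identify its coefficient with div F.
d(eta) = (x + 2*z) dx ∧ dy ∧ dz; div F = x + 2*z

For a 2-form in R^3 of the form above, applying d gives a 3-form with coefficient ∂P/∂x + ∂Q/∂y + ∂R/∂z:
  ∂P/∂x = 0
  ∂Q/∂y = x
  ∂R/∂z = 2*z
Sum = x + 2*z, which is exactly div F.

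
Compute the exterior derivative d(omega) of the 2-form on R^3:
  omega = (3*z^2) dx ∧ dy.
d(omega) = (6*z) dx ∧ dy ∧ dz

For a 2-form omega = sum_{i<j} g_{ij} dx_i ∧ dx_j, the exterior derivative is
  d(omega) = sum_{i<j} d(g_{ij}) ∧ dx_i ∧ dx_j = sum_{i<j, k} (∂g_{ij}/∂x_k) dx_k ∧ dx_i ∧ dx_j.
Expand each term, using dx_k ∧ dx_i ∧ dx_j = sgn(permutation) dx_{(a)} ∧ dx_{(b)} ∧ dx_{(c)} with (a < b < c) sorted:
  d(3*z^2) includes (∂/∂z)(3*z^2) dz = (6*z) dz, which multiplied by dx ∧ dy gives (6*z) dx ∧ dy ∧ dz
Collecting like 3-forms: d(omega) = (6*z) dx ∧ dy ∧ dz.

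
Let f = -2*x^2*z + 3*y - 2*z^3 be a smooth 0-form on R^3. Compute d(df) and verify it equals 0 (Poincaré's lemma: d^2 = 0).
d(df) = 0

Step 1: df = sum_i (∂f/∂x_i) dx_i = (-4*x*z) dx + (3) dy + (-2*x^2 - 6*z^2) dz.
Step 2: Apply d again. Using the 1-form formula, the coefficient of dx ∧ dy in d(df) is ∂^2 f/∂x ∂y - ∂^2 f/∂y ∂x = (0) - (0) = 0 (equality of mixed partials for smooth f).
Similarly for dx ∧ dz and dy ∧ dz — all coefficients vanish. So d(df) = 0.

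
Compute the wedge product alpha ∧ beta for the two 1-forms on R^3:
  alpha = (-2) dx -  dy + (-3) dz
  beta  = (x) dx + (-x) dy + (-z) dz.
alpha ∧ beta = (3*x) dx ∧ dy + (3*x + 2*z) dx ∧ dz + (-3*x + z) dy ∧ dz

Distribute the wedge, using dx_i ∧ dx_j = -dx_j ∧ dx_i and dx_i ∧ dx_i = 0. For each pair (i, j) with i < j, the coefficient of dx_i ∧ dx_j in alpha ∧ beta is (alpha_i * beta_j - alpha_j * beta_i). Collecting: alpha ∧ beta = (3*x) dx ∧ dy + (3*x + 2*z) dx ∧ dz + (-3*x + z) dy ∧ dz.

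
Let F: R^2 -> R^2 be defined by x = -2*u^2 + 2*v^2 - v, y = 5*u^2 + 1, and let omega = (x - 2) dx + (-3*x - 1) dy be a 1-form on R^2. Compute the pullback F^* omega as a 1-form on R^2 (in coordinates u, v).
F^* omega = (2*u*(34*u^2 - 34*v^2 + 17*v - 1)) du + (-8*u^2*v + 2*u^2 + 8*v^3 - 6*v^2 - 7*v + 2) dv

Using F^*(f dg) = (f ∘ F) d(g ∘ F), substitute each coordinate x_i by F_i(u, v) in f_i, and replace dx_i by d F_i = (∂F_i/∂u) du + (∂F_i/∂v) dv.
  For the x component: f_1(F) = -2*u^2 + 2*v^2 - v - 2; d F_1 = (-4*u) du + (4*v - 1) dv
  For the y component: f_2(F) = 6*u^2 - 6*v^2 + 3*v - 1; d F_2 = (10*u) du + (0) dv
Combining and collecting du, dv coefficients:
  coeff of du: 2*u*(34*u^2 - 34*v^2 + 17*v - 1)
  coeff of dv: -8*u^2*v + 2*u^2 + 8*v^3 - 6*v^2 - 7*v + 2
F^* omega = (2*u*(34*u^2 - 34*v^2 + 17*v - 1)) du + (-8*u^2*v + 2*u^2 + 8*v^3 - 6*v^2 - 7*v + 2) dv.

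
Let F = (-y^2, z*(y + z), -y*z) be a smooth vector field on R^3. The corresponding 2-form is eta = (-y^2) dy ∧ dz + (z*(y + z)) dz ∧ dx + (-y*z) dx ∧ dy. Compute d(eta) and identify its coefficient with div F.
d(eta) = (-y + z) dx ∧ dy ∧ dz; div F = -y + z

For a 2-form in R^3 of the form above, applying d gives a 3-form with coefficient ∂P/∂x + ∂Q/∂y + ∂R/∂z:
  ∂P/∂x = 0
  ∂Q/∂y = z
  ∂R/∂z = -y
Sum = -y + z, which is exactly div F.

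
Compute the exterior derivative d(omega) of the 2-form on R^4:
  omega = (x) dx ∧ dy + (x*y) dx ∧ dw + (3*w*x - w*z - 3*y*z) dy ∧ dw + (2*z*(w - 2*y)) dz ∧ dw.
d(omega) = (3*w - x) dx ∧ dy ∧ dw + (w + 3*y - 4*z) dy ∧ dz ∧ dw

For a 2-form omega = sum_{i<j} g_{ij} dx_i ∧ dx_j, the exterior derivative is
  d(omega) = sum_{i<j} d(g_{ij}) ∧ dx_i ∧ dx_j = sum_{i<j, k} (∂g_{ij}/∂x_k) dx_k ∧ dx_i ∧ dx_j.
Expand each term, using dx_k ∧ dx_i ∧ dx_j = sgn(permutation) dx_{(a)} ∧ dx_{(b)} ∧ dx_{(c)} with (a < b < c) sorted:
  d(x*y) includes (∂/∂y)(x*y) dy = (x) dy, which multiplied by dx ∧ dw gives (-x) dx ∧ dy ∧ dw
  d(3*w*x - w*z - 3*y*z) includes (∂/∂x)(3*w*x - w*z - 3*y*z) dx = (3*w) dx, which multiplied by dy ∧ dw gives (3*w) dx ∧ dy ∧ dw
  d(3*w*x - w*z - 3*y*z) includes (∂/∂z)(3*w*x - w*z - 3*y*z) dz = (-w - 3*y) dz, which multiplied by dy ∧ dw gives (w + 3*y) dy ∧ dz ∧ dw
  d(2*z*(w - 2*y)) includes (∂/∂y)(2*z*(w - 2*y)) dy = (-4*z) dy, which multiplied by dz ∧ dw gives (-4*z) dy ∧ dz ∧ dw
Collecting like 3-forms: d(omega) = (3*w - x) dx ∧ dy ∧ dw + (w + 3*y - 4*z) dy ∧ dz ∧ dw.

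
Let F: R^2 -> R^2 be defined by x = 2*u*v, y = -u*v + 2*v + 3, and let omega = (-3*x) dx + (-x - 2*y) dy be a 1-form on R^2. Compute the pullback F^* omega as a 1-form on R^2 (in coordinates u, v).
F^* omega = (2*v*(-6*u*v + 2*v + 3)) du + (-12*u^2*v + 4*u*v + 6*u - 8*v - 12) dv

Using F^*(f dg) = (f ∘ F) d(g ∘ F), substitute each coordinate x_i by F_i(u, v) in f_i, and replace dx_i by d F_i = (∂F_i/∂u) du + (∂F_i/∂v) dv.
  For the x component: f_1(F) = -6*u*v; d F_1 = (2*v) du + (2*u) dv
  For the y component: f_2(F) = -4*v - 6; d F_2 = (-v) du + (2 - u) dv
Combining and collecting du, dv coefficients:
  coeff of du: 2*v*(-6*u*v + 2*v + 3)
  coeff of dv: -12*u^2*v + 4*u*v + 6*u - 8*v - 12
F^* omega = (2*v*(-6*u*v + 2*v + 3)) du + (-12*u^2*v + 4*u*v + 6*u - 8*v - 12) dv.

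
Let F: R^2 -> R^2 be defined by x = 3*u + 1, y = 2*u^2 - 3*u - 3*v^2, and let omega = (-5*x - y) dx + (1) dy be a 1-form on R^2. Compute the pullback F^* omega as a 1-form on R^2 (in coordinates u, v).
F^* omega = (-6*u^2 - 32*u + 9*v^2 - 18) du + (-6*v) dv

Using F^*(f dg) = (f ∘ F) d(g ∘ F), substitute each coordinate x_i by F_i(u, v) in f_i, and replace dx_i by d F_i = (∂F_i/∂u) du + (∂F_i/∂v) dv.
  For the x component: f_1(F) = -2*u^2 - 12*u + 3*v^2 - 5; d F_1 = (3) du + (0) dv
  For the y component: f_2(F) = 1; d F_2 = (4*u - 3) du + (-6*v) dv
Combining and collecting du, dv coefficients:
  coeff of du: -6*u^2 - 32*u + 9*v^2 - 18
  coeff of dv: -6*v
F^* omega = (-6*u^2 - 32*u + 9*v^2 - 18) du + (-6*v) dv.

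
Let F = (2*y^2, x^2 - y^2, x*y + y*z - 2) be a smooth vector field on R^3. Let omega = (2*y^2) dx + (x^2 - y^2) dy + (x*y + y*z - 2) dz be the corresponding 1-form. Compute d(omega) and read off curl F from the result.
d(omega) = (x + z) dy ∧ dz + (-y) dz ∧ dx + (2*x - 4*y) dx ∧ dy; curl F = (x + z, -y, 2*x - 4*y)

d omega = sum_{i<j} (∂f_j/∂x_i - ∂f_i/∂x_j) dx_i ∧ dx_j. Under the identification (dy ∧ dz, dz ∧ dx, dx ∧ dy) ↔ (e_x, e_y, e_z), the coefficients are exactly the components of curl F. Compute:
  ∂R/∂y - ∂Q/∂z = (x + z) - (0) = x + z
  ∂P/∂z - ∂R/∂x = (0) - (y) = -y
  ∂Q/∂x - ∂P/∂y = (2*x) - (4*y) = 2*x - 4*y.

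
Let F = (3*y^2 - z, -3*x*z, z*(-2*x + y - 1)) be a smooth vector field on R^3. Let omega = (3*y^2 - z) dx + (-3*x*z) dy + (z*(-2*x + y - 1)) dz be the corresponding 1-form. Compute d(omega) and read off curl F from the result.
d(omega) = (3*x + z) dy ∧ dz + (2*z - 1) dz ∧ dx + (-6*y - 3*z) dx ∧ dy; curl F = (3*x + z, 2*z - 1, -6*y - 3*z)

d omega = sum_{i<j} (∂f_j/∂x_i - ∂f_i/∂x_j) dx_i ∧ dx_j. Under the identification (dy ∧ dz, dz ∧ dx, dx ∧ dy) ↔ (e_x, e_y, e_z), the coefficients are exactly the components of curl F. Compute:
  ∂R/∂y - ∂Q/∂z = (z) - (-3*x) = 3*x + z
  ∂P/∂z - ∂R/∂x = (-1) - (-2*z) = 2*z - 1
  ∂Q/∂x - ∂P/∂y = (-3*z) - (6*y) = -6*y - 3*z.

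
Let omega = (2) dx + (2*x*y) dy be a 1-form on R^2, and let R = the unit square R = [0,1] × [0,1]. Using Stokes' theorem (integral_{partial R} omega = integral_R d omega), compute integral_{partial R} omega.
integral_(partial R) omega = 1

Stokes: integral_partial_R omega = integral_R d omega with d omega = (∂Q/∂x - ∂P/∂y) dx ∧ dy.
  ∂Q/∂x = 2*y
  ∂P/∂y = 0
  integrand = ∂Q/∂x - ∂P/∂y = 2*y.
Integrating over R: integral_0^1 integral_0^1 (2*y) dx dy = 1.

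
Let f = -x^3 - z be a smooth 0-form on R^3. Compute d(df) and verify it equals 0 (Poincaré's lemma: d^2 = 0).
d(df) = 0

Step 1: df = sum_i (∂f/∂x_i) dx_i = (-3*x^2) dx + (0) dy + (-1) dz.
Step 2: Apply d again. Using the 1-form formula, the coefficient of dx ∧ dy in d(df) is ∂^2 f/∂x ∂y - ∂^2 f/∂y ∂x = (0) - (0) = 0 (equality of mixed partials for smooth f).
Similarly for dx ∧ dz and dy ∧ dz — all coefficients vanish. So d(df) = 0.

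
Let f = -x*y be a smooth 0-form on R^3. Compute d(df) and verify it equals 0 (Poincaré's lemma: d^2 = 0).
d(df) = 0

Step 1: df = sum_i (∂f/∂x_i) dx_i = (-y) dx + (-x) dy + (0) dz.
Step 2: Apply d again. Using the 1-form formula, the coefficient of dx ∧ dy in d(df) is ∂^2 f/∂x ∂y - ∂^2 f/∂y ∂x = (-1) - (-1) = 0 (equality of mixed partials for smooth f).
Similarly for dx ∧ dz and dy ∧ dz — all coefficients vanish. So d(df) = 0.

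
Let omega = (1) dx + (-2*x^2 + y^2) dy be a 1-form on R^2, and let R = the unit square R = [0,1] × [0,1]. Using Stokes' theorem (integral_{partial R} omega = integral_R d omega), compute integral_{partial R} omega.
integral_(partial R) omega = -2

Stokes: integral_partial_R omega = integral_R d omega with d omega = (∂Q/∂x - ∂P/∂y) dx ∧ dy.
  ∂Q/∂x = -4*x
  ∂P/∂y = 0
  integrand = ∂Q/∂x - ∂P/∂y = -4*x.
Integrating over R: integral_0^1 integral_0^1 (-4*x) dx dy = -2.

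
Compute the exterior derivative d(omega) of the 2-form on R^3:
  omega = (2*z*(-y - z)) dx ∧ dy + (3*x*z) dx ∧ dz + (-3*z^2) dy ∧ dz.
d(omega) = (-2*y - 4*z) dx ∧ dy ∧ dz

For a 2-form omega = sum_{i<j} g_{ij} dx_i ∧ dx_j, the exterior derivative is
  d(omega) = sum_{i<j} d(g_{ij}) ∧ dx_i ∧ dx_j = sum_{i<j, k} (∂g_{ij}/∂x_k) dx_k ∧ dx_i ∧ dx_j.
Expand each term, using dx_k ∧ dx_i ∧ dx_j = sgn(permutation) dx_{(a)} ∧ dx_{(b)} ∧ dx_{(c)} with (a < b < c) sorted:
  d(2*z*(-y - z)) includes (∂/∂z)(2*z*(-y - z)) dz = (-2*y - 4*z) dz, which multiplied by dx ∧ dy gives (-2*y - 4*z) dx ∧ dy ∧ dz
Collecting like 3-forms: d(omega) = (-2*y - 4*z) dx ∧ dy ∧ dz.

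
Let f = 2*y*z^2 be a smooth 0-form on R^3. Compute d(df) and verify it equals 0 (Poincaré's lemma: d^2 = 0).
d(df) = 0

Step 1: df = sum_i (∂f/∂x_i) dx_i = (0) dx + (2*z^2) dy + (4*y*z) dz.
Step 2: Apply d again. Using the 1-form formula, the coefficient of dx ∧ dy in d(df) is ∂^2 f/∂x ∂y - ∂^2 f/∂y ∂x = (0) - (0) = 0 (equality of mixed partials for smooth f).
Similarly for dx ∧ dz and dy ∧ dz — all coefficients vanish. So d(df) = 0.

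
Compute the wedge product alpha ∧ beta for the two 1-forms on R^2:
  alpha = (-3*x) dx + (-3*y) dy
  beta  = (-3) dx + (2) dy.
alpha ∧ beta = (-6*x - 9*y) dx ∧ dy

Distribute the wedge, using dx_i ∧ dx_j = -dx_j ∧ dx_i and dx_i ∧ dx_i = 0. For each pair (i, j) with i < j, the coefficient of dx_i ∧ dx_j in alpha ∧ beta is (alpha_i * beta_j - alpha_j * beta_i). Collecting: alpha ∧ beta = (-6*x - 9*y) dx ∧ dy.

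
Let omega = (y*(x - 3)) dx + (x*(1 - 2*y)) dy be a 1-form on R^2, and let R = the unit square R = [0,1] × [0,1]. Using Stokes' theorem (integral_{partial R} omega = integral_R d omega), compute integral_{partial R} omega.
integral_(partial R) omega = 5/2

Stokes: integral_partial_R omega = integral_R d omega with d omega = (∂Q/∂x - ∂P/∂y) dx ∧ dy.
  ∂Q/∂x = 1 - 2*y
  ∂P/∂y = x - 3
  integrand = ∂Q/∂x - ∂P/∂y = -x - 2*y + 4.
Integrating over R: integral_0^1 integral_0^1 (-x - 2*y + 4) dx dy = 5/2.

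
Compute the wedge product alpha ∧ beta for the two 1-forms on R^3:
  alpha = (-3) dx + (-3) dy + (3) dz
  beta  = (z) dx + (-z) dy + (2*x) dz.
alpha ∧ beta = (6*z) dx ∧ dy + (-6*x - 3*z) dx ∧ dz + (-6*x + 3*z) dy ∧ dz

Distribute the wedge, using dx_i ∧ dx_j = -dx_j ∧ dx_i and dx_i ∧ dx_i = 0. For each pair (i, j) with i < j, the coefficient of dx_i ∧ dx_j in alpha ∧ beta is (alpha_i * beta_j - alpha_j * beta_i). Collecting: alpha ∧ beta = (6*z) dx ∧ dy + (-6*x - 3*z) dx ∧ dz + (-6*x + 3*z) dy ∧ dz.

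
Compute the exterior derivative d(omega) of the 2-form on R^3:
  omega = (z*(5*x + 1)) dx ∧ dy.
d(omega) = (5*x + 1) dx ∧ dy ∧ dz

For a 2-form omega = sum_{i<j} g_{ij} dx_i ∧ dx_j, the exterior derivative is
  d(omega) = sum_{i<j} d(g_{ij}) ∧ dx_i ∧ dx_j = sum_{i<j, k} (∂g_{ij}/∂x_k) dx_k ∧ dx_i ∧ dx_j.
Expand each term, using dx_k ∧ dx_i ∧ dx_j = sgn(permutation) dx_{(a)} ∧ dx_{(b)} ∧ dx_{(c)} with (a < b < c) sorted:
  d(z*(5*x + 1)) includes (∂/∂z)(z*(5*x + 1)) dz = (5*x + 1) dz, which multiplied by dx ∧ dy gives (5*x + 1) dx ∧ dy ∧ dz
Collecting like 3-forms: d(omega) = (5*x + 1) dx ∧ dy ∧ dz.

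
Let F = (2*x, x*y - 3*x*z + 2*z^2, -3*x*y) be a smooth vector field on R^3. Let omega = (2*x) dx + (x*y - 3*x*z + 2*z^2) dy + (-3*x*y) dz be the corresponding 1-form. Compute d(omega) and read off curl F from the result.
d(omega) = (-4*z) dy ∧ dz + (3*y) dz ∧ dx + (y - 3*z) dx ∧ dy; curl F = (-4*z, 3*y, y - 3*z)

d omega = sum_{i<j} (∂f_j/∂x_i - ∂f_i/∂x_j) dx_i ∧ dx_j. Under the identification (dy ∧ dz, dz ∧ dx, dx ∧ dy) ↔ (e_x, e_y, e_z), the coefficients are exactly the components of curl F. Compute:
  ∂R/∂y - ∂Q/∂z = (-3*x) - (-3*x + 4*z) = -4*z
  ∂P/∂z - ∂R/∂x = (0) - (-3*y) = 3*y
  ∂Q/∂x - ∂P/∂y = (y - 3*z) - (0) = y - 3*z.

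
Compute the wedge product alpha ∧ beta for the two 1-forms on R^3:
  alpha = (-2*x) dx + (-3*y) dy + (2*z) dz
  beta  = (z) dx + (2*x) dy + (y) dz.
alpha ∧ beta = (-4*x^2 + 3*y*z) dx ∧ dy + (-2*x*y - 2*z^2) dx ∧ dz + (-4*x*z - 3*y^2) dy ∧ dz

Distribute the wedge, using dx_i ∧ dx_j = -dx_j ∧ dx_i and dx_i ∧ dx_i = 0. For each pair (i, j) with i < j, the coefficient of dx_i ∧ dx_j in alpha ∧ beta is (alpha_i * beta_j - alpha_j * beta_i). Collecting: alpha ∧ beta = (-4*x^2 + 3*y*z) dx ∧ dy + (-2*x*y - 2*z^2) dx ∧ dz + (-4*x*z - 3*y^2) dy ∧ dz.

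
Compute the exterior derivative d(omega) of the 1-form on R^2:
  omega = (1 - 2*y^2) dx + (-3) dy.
d(omega) = (4*y) dx ∧ dy

For a 1-form omega = sum_i f_i dx_i, the exterior derivative is
  d(omega) = sum_{i < j} (∂f_j/∂x_i - ∂f_i/∂x_j) dx_i ∧ dx_j.
  coefficient of dx ∧ dy: ∂f_2/∂x - ∂f_1/∂y = ∂(-3)/∂x - ∂(1 - 2*y^2)/∂y = 4*y
Assembling: d(omega) = (4*y) dx ∧ dy.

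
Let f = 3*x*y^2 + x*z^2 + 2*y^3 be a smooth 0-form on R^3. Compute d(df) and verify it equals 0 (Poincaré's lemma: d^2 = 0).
d(df) = 0

Step 1: df = sum_i (∂f/∂x_i) dx_i = (3*y^2 + z^2) dx + (6*y*(x + y)) dy + (2*x*z) dz.
Step 2: Apply d again. Using the 1-form formula, the coefficient of dx ∧ dy in d(df) is ∂^2 f/∂x ∂y - ∂^2 f/∂y ∂x = (6*y) - (6*y) = 0 (equality of mixed partials for smooth f).
Similarly for dx ∧ dz and dy ∧ dz — all coefficients vanish. So d(df) = 0.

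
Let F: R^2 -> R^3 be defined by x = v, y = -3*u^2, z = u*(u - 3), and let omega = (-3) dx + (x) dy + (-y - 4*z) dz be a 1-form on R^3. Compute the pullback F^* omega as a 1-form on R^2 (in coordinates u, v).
F^* omega = (u*(-2*u^2 + 27*u - 6*v - 36)) du + (-3) dv

Using F^*(f dg) = (f ∘ F) d(g ∘ F), substitute each coordinate x_i by F_i(u, v) in f_i, and replace dx_i by d F_i = (∂F_i/∂u) du + (∂F_i/∂v) dv.
  For the x component: f_1(F) = -3; d F_1 = (0) du + (1) dv
  For the y component: f_2(F) = v; d F_2 = (-6*u) du + (0) dv
  For the z component: f_3(F) = u*(12 - u); d F_3 = (2*u - 3) du + (0) dv
Combining and collecting du, dv coefficients:
  coeff of du: u*(-2*u^2 + 27*u - 6*v - 36)
  coeff of dv: -3
F^* omega = (u*(-2*u^2 + 27*u - 6*v - 36)) du + (-3) dv.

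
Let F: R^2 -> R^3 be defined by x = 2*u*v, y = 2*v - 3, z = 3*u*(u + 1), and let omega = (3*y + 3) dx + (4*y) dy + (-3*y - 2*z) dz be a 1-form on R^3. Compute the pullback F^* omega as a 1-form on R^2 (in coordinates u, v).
F^* omega = (-36*u^3 - 54*u^2 - 36*u*v + 36*u + 12*v^2 - 30*v + 27) du + (12*u*v - 12*u + 16*v - 24) dv

Using F^*(f dg) = (f ∘ F) d(g ∘ F), substitute each coordinate x_i by F_i(u, v) in f_i, and replace dx_i by d F_i = (∂F_i/∂u) du + (∂F_i/∂v) dv.
  For the x component: f_1(F) = 6*v - 6; d F_1 = (2*v) du + (2*u) dv
  For the y component: f_2(F) = 8*v - 12; d F_2 = (0) du + (2) dv
  For the z component: f_3(F) = -6*u^2 - 6*u - 6*v + 9; d F_3 = (6*u + 3) du + (0) dv
Combining and collecting du, dv coefficients:
  coeff of du: -36*u^3 - 54*u^2 - 36*u*v + 36*u + 12*v^2 - 30*v + 27
  coeff of dv: 12*u*v - 12*u + 16*v - 24
F^* omega = (-36*u^3 - 54*u^2 - 36*u*v + 36*u + 12*v^2 - 30*v + 27) du + (12*u*v - 12*u + 16*v - 24) dv.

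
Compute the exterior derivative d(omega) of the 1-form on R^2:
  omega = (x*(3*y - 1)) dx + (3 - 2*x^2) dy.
d(omega) = (-7*x) dx ∧ dy

For a 1-form omega = sum_i f_i dx_i, the exterior derivative is
  d(omega) = sum_{i < j} (∂f_j/∂x_i - ∂f_i/∂x_j) dx_i ∧ dx_j.
  coefficient of dx ∧ dy: ∂f_2/∂x - ∂f_1/∂y = ∂(3 - 2*x^2)/∂x - ∂(x*(3*y - 1))/∂y = -7*x
Assembling: d(omega) = (-7*x) dx ∧ dy.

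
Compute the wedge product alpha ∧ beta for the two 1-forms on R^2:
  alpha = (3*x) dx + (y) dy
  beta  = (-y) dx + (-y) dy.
alpha ∧ beta = (y*(-3*x + y)) dx ∧ dy

Distribute the wedge, using dx_i ∧ dx_j = -dx_j ∧ dx_i and dx_i ∧ dx_i = 0. For each pair (i, j) with i < j, the coefficient of dx_i ∧ dx_j in alpha ∧ beta is (alpha_i * beta_j - alpha_j * beta_i). Collecting: alpha ∧ beta = (y*(-3*x + y)) dx ∧ dy.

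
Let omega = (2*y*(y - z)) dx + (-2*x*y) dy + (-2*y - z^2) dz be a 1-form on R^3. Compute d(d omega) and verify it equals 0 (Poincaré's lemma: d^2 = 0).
d(d omega) = 0

Step 1: d omega = sum_{i<j} (∂f_j/∂x_i - ∂f_i/∂x_j) dx_i ∧ dx_j:
  coeff of dx ∧ dy: -6*y + 2*z
  coeff of dx ∧ dz: 2*y
  coeff of dy ∧ dz: -2
Step 2: Apply d again to each 2-form coefficient. The only possible 3-form in R^3 is dx ∧ dy ∧ dz, with coefficient
  ∂(coeff of dy∧dz)/∂x - ∂(coeff of dx∧dz)/∂y + ∂(coeff of dx∧dy)/∂z
  = ∂/∂x (-2) - ∂/∂y (2*y) + ∂/∂z (-6*y + 2*z).
Each of these terms simplifies to sums of mixed partials that cancel in pairs. The result is 0 (by equality of mixed partials for smooth functions — Schwarz / Clairaut).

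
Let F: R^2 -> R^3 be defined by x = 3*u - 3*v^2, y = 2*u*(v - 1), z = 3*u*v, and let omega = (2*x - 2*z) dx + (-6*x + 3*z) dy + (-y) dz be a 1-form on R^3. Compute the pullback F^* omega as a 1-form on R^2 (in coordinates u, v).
F^* omega = (12*u*v^2 - 66*u*v + 54*u + 36*v^3 - 54*v^2) du + (12*u^2*v - 30*u^2 + 72*u*v^2 - 36*u*v + 36*v^3) dv

Using F^*(f dg) = (f ∘ F) d(g ∘ F), substitute each coordinate x_i by F_i(u, v) in f_i, and replace dx_i by d F_i = (∂F_i/∂u) du + (∂F_i/∂v) dv.
  For the x component: f_1(F) = -6*u*v + 6*u - 6*v^2; d F_1 = (3) du + (-6*v) dv
  For the y component: f_2(F) = 9*u*v - 18*u + 18*v^2; d F_2 = (2*v - 2) du + (2*u) dv
  For the z component: f_3(F) = 2*u*(1 - v); d F_3 = (3*v) du + (3*u) dv
Combining and collecting du, dv coefficients:
  coeff of du: 12*u*v^2 - 66*u*v + 54*u + 36*v^3 - 54*v^2
  coeff of dv: 12*u^2*v - 30*u^2 + 72*u*v^2 - 36*u*v + 36*v^3
F^* omega = (12*u*v^2 - 66*u*v + 54*u + 36*v^3 - 54*v^2) du + (12*u^2*v - 30*u^2 + 72*u*v^2 - 36*u*v + 36*v^3) dv.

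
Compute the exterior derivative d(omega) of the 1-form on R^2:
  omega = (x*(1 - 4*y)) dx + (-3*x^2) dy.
d(omega) = (-2*x) dx ∧ dy

For a 1-form omega = sum_i f_i dx_i, the exterior derivative is
  d(omega) = sum_{i < j} (∂f_j/∂x_i - ∂f_i/∂x_j) dx_i ∧ dx_j.
  coefficient of dx ∧ dy: ∂f_2/∂x - ∂f_1/∂y = ∂(-3*x^2)/∂x - ∂(x*(1 - 4*y))/∂y = -2*x
Assembling: d(omega) = (-2*x) dx ∧ dy.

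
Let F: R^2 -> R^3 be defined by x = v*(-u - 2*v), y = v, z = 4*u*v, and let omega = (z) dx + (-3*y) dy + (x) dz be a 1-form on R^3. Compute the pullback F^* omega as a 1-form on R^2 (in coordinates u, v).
F^* omega = (8*v^2*(-u - v)) du + (v*(-8*u^2 - 24*u*v - 3)) dv

Using F^*(f dg) = (f ∘ F) d(g ∘ F), substitute each coordinate x_i by F_i(u, v) in f_i, and replace dx_i by d F_i = (∂F_i/∂u) du + (∂F_i/∂v) dv.
  For the x component: f_1(F) = 4*u*v; d F_1 = (-v) du + (-u - 4*v) dv
  For the y component: f_2(F) = -3*v; d F_2 = (0) du + (1) dv
  For the z component: f_3(F) = v*(-u - 2*v); d F_3 = (4*v) du + (4*u) dv
Combining and collecting du, dv coefficients:
  coeff of du: 8*v^2*(-u - v)
  coeff of dv: v*(-8*u^2 - 24*u*v - 3)
F^* omega = (8*v^2*(-u - v)) du + (v*(-8*u^2 - 24*u*v - 3)) dv.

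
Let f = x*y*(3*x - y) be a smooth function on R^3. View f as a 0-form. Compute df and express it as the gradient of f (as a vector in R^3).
df = (y*(6*x - y)) dx + (x*(3*x - 2*y)) dy + (0) dz; grad f = (y*(6*x - y), x*(3*x - 2*y), 0)

For a 0-form f, d f = (∂f/∂x) dx + (∂f/∂y) dy + (∂f/∂z) dz. The components of the vector representation are exactly the entries of grad f in Cartesian coordinates:
  ∂f/∂x = y*(6*x - y)
  ∂f/∂y = x*(3*x - 2*y)
  ∂f/∂z = 0.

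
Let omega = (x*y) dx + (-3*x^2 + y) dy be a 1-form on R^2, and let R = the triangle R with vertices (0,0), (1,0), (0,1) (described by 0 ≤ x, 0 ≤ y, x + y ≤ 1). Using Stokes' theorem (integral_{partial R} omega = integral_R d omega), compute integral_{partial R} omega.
integral_(partial R) omega = -7/6

Stokes: integral_partial_R omega = integral_R d omega with d omega = (∂Q/∂x - ∂P/∂y) dx ∧ dy.
  ∂Q/∂x = -6*x
  ∂P/∂y = x
  integrand = ∂Q/∂x - ∂P/∂y = -7*x.
Integrating over R: integral_0^1 integral_0^{1-x} (-7*x) dy dx = -7/6.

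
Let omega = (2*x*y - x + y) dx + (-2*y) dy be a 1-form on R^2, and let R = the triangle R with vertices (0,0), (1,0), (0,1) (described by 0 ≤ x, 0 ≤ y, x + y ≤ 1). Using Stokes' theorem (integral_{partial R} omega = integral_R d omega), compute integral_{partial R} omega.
integral_(partial R) omega = -5/6

Stokes: integral_partial_R omega = integral_R d omega with d omega = (∂Q/∂x - ∂P/∂y) dx ∧ dy.
  ∂Q/∂x = 0
  ∂P/∂y = 2*x + 1
  integrand = ∂Q/∂x - ∂P/∂y = -2*x - 1.
Integrating over R: integral_0^1 integral_0^{1-x} (-2*x - 1) dy dx = -5/6.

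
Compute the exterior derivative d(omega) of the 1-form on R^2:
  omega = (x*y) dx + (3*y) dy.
d(omega) = (-x) dx ∧ dy

For a 1-form omega = sum_i f_i dx_i, the exterior derivative is
  d(omega) = sum_{i < j} (∂f_j/∂x_i - ∂f_i/∂x_j) dx_i ∧ dx_j.
  coefficient of dx ∧ dy: ∂f_2/∂x - ∂f_1/∂y = ∂(3*y)/∂x - ∂(x*y)/∂y = -x
Assembling: d(omega) = (-x) dx ∧ dy.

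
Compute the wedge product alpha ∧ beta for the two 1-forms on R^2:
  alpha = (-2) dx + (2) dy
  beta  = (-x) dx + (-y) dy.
alpha ∧ beta = (2*x + 2*y) dx ∧ dy

Distribute the wedge, using dx_i ∧ dx_j = -dx_j ∧ dx_i and dx_i ∧ dx_i = 0. For each pair (i, j) with i < j, the coefficient of dx_i ∧ dx_j in alpha ∧ beta is (alpha_i * beta_j - alpha_j * beta_i). Collecting: alpha ∧ beta = (2*x + 2*y) dx ∧ dy.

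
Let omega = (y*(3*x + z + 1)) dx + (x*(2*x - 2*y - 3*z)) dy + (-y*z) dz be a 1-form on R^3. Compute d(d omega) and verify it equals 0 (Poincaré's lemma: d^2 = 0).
d(d omega) = 0

Step 1: d omega = sum_{i<j} (∂f_j/∂x_i - ∂f_i/∂x_j) dx_i ∧ dx_j:
  coeff of dx ∧ dy: x - 2*y - 4*z - 1
  coeff of dx ∧ dz: -y
  coeff of dy ∧ dz: 3*x - z
Step 2: Apply d again to each 2-form coefficient. The only possible 3-form in R^3 is dx ∧ dy ∧ dz, with coefficient
  ∂(coeff of dy∧dz)/∂x - ∂(coeff of dx∧dz)/∂y + ∂(coeff of dx∧dy)/∂z
  = ∂/∂x (3*x - z) - ∂/∂y (-y) + ∂/∂z (x - 2*y - 4*z - 1).
Each of these terms simplifies to sums of mixed partials that cancel in pairs. The result is 0 (by equality of mixed partials for smooth functions — Schwarz / Clairaut).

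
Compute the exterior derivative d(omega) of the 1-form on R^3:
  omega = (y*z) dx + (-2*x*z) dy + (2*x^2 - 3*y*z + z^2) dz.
d(omega) = (-3*z) dx ∧ dy + (4*x - y) dx ∧ dz + (2*x - 3*z) dy ∧ dz

For a 1-form omega = sum_i f_i dx_i, the exterior derivative is
  d(omega) = sum_{i < j} (∂f_j/∂x_i - ∂f_i/∂x_j) dx_i ∧ dx_j.
  coefficient of dx ∧ dy: ∂f_2/∂x - ∂f_1/∂y = ∂(-2*x*z)/∂x - ∂(y*z)/∂y = -3*z
  coefficient of dx ∧ dz: ∂f_3/∂x - ∂f_1/∂z = ∂(2*x^2 - 3*y*z + z^2)/∂x - ∂(y*z)/∂z = 4*x - y
  coefficient of dy ∧ dz: ∂f_3/∂y - ∂f_2/∂z = ∂(2*x^2 - 3*y*z + z^2)/∂y - ∂(-2*x*z)/∂z = 2*x - 3*z
Assembling: d(omega) = (-3*z) dx ∧ dy + (4*x - y) dx ∧ dz + (2*x - 3*z) dy ∧ dz.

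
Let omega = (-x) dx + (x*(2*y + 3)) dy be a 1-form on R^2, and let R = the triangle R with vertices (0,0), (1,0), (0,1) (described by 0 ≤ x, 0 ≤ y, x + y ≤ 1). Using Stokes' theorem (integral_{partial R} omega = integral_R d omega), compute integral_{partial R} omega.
integral_(partial R) omega = 11/6

Stokes: integral_partial_R omega = integral_R d omega with d omega = (∂Q/∂x - ∂P/∂y) dx ∧ dy.
  ∂Q/∂x = 2*y + 3
  ∂P/∂y = 0
  integrand = ∂Q/∂x - ∂P/∂y = 2*y + 3.
Integrating over R: integral_0^1 integral_0^{1-x} (2*y + 3) dy dx = 11/6.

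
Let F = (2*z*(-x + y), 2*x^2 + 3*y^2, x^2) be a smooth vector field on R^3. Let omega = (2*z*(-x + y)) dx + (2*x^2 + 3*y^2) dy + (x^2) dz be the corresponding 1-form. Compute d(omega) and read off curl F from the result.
d(omega) = (0) dy ∧ dz + (-4*x + 2*y) dz ∧ dx + (4*x - 2*z) dx ∧ dy; curl F = (0, -4*x + 2*y, 4*x - 2*z)

d omega = sum_{i<j} (∂f_j/∂x_i - ∂f_i/∂x_j) dx_i ∧ dx_j. Under the identification (dy ∧ dz, dz ∧ dx, dx ∧ dy) ↔ (e_x, e_y, e_z), the coefficients are exactly the components of curl F. Compute:
  ∂R/∂y - ∂Q/∂z = (0) - (0) = 0
  ∂P/∂z - ∂R/∂x = (-2*x + 2*y) - (2*x) = -4*x + 2*y
  ∂Q/∂x - ∂P/∂y = (4*x) - (2*z) = 4*x - 2*z.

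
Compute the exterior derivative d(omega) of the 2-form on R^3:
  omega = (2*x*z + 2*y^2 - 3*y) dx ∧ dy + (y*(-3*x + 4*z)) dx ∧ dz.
d(omega) = (5*x - 4*z) dx ∧ dy ∧ dz

For a 2-form omega = sum_{i<j} g_{ij} dx_i ∧ dx_j, the exterior derivative is
  d(omega) = sum_{i<j} d(g_{ij}) ∧ dx_i ∧ dx_j = sum_{i<j, k} (∂g_{ij}/∂x_k) dx_k ∧ dx_i ∧ dx_j.
Expand each term, using dx_k ∧ dx_i ∧ dx_j = sgn(permutation) dx_{(a)} ∧ dx_{(b)} ∧ dx_{(c)} with (a < b < c) sorted:
  d(2*x*z + 2*y^2 - 3*y) includes (∂/∂z)(2*x*z + 2*y^2 - 3*y) dz = (2*x) dz, which multiplied by dx ∧ dy gives (2*x) dx ∧ dy ∧ dz
  d(y*(-3*x + 4*z)) includes (∂/∂y)(y*(-3*x + 4*z)) dy = (-3*x + 4*z) dy, which multiplied by dx ∧ dz gives (3*x - 4*z) dx ∧ dy ∧ dz
Collecting like 3-forms: d(omega) = (5*x - 4*z) dx ∧ dy ∧ dz.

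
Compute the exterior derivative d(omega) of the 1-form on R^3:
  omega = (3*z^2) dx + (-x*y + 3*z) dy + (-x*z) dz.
d(omega) = (-y) dx ∧ dy + (-7*z) dx ∧ dz + (-3) dy ∧ dz

For a 1-form omega = sum_i f_i dx_i, the exterior derivative is
  d(omega) = sum_{i < j} (∂f_j/∂x_i - ∂f_i/∂x_j) dx_i ∧ dx_j.
  coefficient of dx ∧ dy: ∂f_2/∂x - ∂f_1/∂y = ∂(-x*y + 3*z)/∂x - ∂(3*z^2)/∂y = -y
  coefficient of dx ∧ dz: ∂f_3/∂x - ∂f_1/∂z = ∂(-x*z)/∂x - ∂(3*z^2)/∂z = -7*z
  coefficient of dy ∧ dz: ∂f_3/∂y - ∂f_2/∂z = ∂(-x*z)/∂y - ∂(-x*y + 3*z)/∂z = -3
Assembling: d(omega) = (-y) dx ∧ dy + (-7*z) dx ∧ dz + (-3) dy ∧ dz.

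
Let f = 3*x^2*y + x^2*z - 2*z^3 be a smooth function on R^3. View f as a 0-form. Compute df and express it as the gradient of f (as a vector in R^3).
df = (2*x*(3*y + z)) dx + (3*x^2) dy + (x^2 - 6*z^2) dz; grad f = (2*x*(3*y + z), 3*x^2, x^2 - 6*z^2)

For a 0-form f, d f = (∂f/∂x) dx + (∂f/∂y) dy + (∂f/∂z) dz. The components of the vector representation are exactly the entries of grad f in Cartesian coordinates:
  ∂f/∂x = 2*x*(3*y + z)
  ∂f/∂y = 3*x^2
  ∂f/∂z = x^2 - 6*z^2.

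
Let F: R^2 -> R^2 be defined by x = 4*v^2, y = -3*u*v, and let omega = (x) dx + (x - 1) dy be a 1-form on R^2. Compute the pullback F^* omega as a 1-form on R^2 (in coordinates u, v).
F^* omega = (-12*v^3 + 3*v) du + (-12*u*v^2 + 3*u + 32*v^3) dv

Using F^*(f dg) = (f ∘ F) d(g ∘ F), substitute each coordinate x_i by F_i(u, v) in f_i, and replace dx_i by d F_i = (∂F_i/∂u) du + (∂F_i/∂v) dv.
  For the x component: f_1(F) = 4*v^2; d F_1 = (0) du + (8*v) dv
  For the y component: f_2(F) = 4*v^2 - 1; d F_2 = (-3*v) du + (-3*u) dv
Combining and collecting du, dv coefficients:
  coeff of du: -12*v^3 + 3*v
  coeff of dv: -12*u*v^2 + 3*u + 32*v^3
F^* omega = (-12*v^3 + 3*v) du + (-12*u*v^2 + 3*u + 32*v^3) dv.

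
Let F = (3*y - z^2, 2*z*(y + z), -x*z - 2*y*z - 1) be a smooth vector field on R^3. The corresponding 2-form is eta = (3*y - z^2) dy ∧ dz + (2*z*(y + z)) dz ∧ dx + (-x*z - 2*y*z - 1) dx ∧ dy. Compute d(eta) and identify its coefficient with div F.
d(eta) = (-x - 2*y + 2*z) dx ∧ dy ∧ dz; div F = -x - 2*y + 2*z

For a 2-form in R^3 of the form above, applying d gives a 3-form with coefficient ∂P/∂x + ∂Q/∂y + ∂R/∂z:
  ∂P/∂x = 0
  ∂Q/∂y = 2*z
  ∂R/∂z = -x - 2*y
Sum = -x - 2*y + 2*z, which is exactly div F.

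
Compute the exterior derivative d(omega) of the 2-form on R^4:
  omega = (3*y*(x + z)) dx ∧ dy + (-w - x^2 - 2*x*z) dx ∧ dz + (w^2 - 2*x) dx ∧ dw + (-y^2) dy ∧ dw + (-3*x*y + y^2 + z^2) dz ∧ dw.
d(omega) = (3*y) dx ∧ dy ∧ dz + (-3*y - 1) dx ∧ dz ∧ dw + (-3*x + 2*y) dy ∧ dz ∧ dw

For a 2-form omega = sum_{i<j} g_{ij} dx_i ∧ dx_j, the exterior derivative is
  d(omega) = sum_{i<j} d(g_{ij}) ∧ dx_i ∧ dx_j = sum_{i<j, k} (∂g_{ij}/∂x_k) dx_k ∧ dx_i ∧ dx_j.
Expand each term, using dx_k ∧ dx_i ∧ dx_j = sgn(permutation) dx_{(a)} ∧ dx_{(b)} ∧ dx_{(c)} with (a < b < c) sorted:
  d(3*y*(x + z)) includes (∂/∂z)(3*y*(x + z)) dz = (3*y) dz, which multiplied by dx ∧ dy gives (3*y) dx ∧ dy ∧ dz
  d(-w - x^2 - 2*x*z) includes (∂/∂w)(-w - x^2 - 2*x*z) dw = (-1) dw, which multiplied by dx ∧ dz gives (-1) dx ∧ dz ∧ dw
  d(-3*x*y + y^2 + z^2) includes (∂/∂x)(-3*x*y + y^2 + z^2) dx = (-3*y) dx, which multiplied by dz ∧ dw gives (-3*y) dx ∧ dz ∧ dw
  d(-3*x*y + y^2 + z^2) includes (∂/∂y)(-3*x*y + y^2 + z^2) dy = (-3*x + 2*y) dy, which multiplied by dz ∧ dw gives (-3*x + 2*y) dy ∧ dz ∧ dw
Collecting like 3-forms: d(omega) = (3*y) dx ∧ dy ∧ dz + (-3*y - 1) dx ∧ dz ∧ dw + (-3*x + 2*y) dy ∧ dz ∧ dw.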